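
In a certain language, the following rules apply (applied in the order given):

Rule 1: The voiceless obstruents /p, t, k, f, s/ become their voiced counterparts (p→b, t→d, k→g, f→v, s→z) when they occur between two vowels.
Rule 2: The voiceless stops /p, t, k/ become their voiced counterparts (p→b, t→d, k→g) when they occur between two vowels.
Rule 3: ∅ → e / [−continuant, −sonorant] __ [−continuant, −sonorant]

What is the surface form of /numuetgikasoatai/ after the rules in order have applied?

numuetegigazoadai

Rule 1 (intervocalic voicing): /k/ is a voiceless obstruent between vowels /i/ and /a/, so it voices to [g]. /s/ is a voiceless obstruent between vowels /a/ and /o/, so it voices to [z]. /t/ is a voiceless obstruent between vowels /a/ and /a/, so it voices to [d]. /numuetgikasoatai/ → numuetgigazoadai.
Rule 2 (intervocalic voicing): no segment meets the environment; /numuetgigazoadai/ is unchanged.
Rule 3 (stop-cluster e-epenthesis): /t/ and /g/ form a stop–stop cluster, so [e] is inserted between them. /numuetgigazoadai/ → numuetegigazoadai.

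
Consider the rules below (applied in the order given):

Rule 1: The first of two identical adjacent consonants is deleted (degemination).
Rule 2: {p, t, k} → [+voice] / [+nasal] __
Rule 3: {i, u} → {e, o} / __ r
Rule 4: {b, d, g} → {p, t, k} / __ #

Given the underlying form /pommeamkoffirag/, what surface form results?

Rule 1 (degemination): /mm/ is a geminate; the first /m/ deletes. /ff/ is a geminate; the first /f/ deletes. /pommeamkoffirag/ → pomeamkofirag.
Rule 2 (post-nasal voicing): /k/ is a voiceless stop immediately after the nasal /m/, so it voices to [g]. /pomeamkofirag/ → pomeamgofirag.
Rule 3 (pre-rhotic lowering): /i/ is a high vowel immediately before /r/, so it lowers to [e]. /pomeamgofirag/ → pomeamgoferag.
Rule 4 (final devoicing): /g/ is a voiced stop in word-final position, so it devoices to [k]. /pomeamgoferag/ → pomeamgoferak.

pomeamgoferak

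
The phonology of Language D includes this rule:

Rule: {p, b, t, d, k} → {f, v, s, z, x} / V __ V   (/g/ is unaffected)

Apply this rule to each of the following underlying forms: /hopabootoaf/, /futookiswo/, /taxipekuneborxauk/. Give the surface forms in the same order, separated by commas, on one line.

/hopabootoaf/: /p/ is a stop between vowels /o/ and /a/, so it spirantizes to the fricative [f]. /b/ is a stop between vowels /a/ and /o/, so it spirantizes to the fricative [v]. /t/ is a stop between vowels /o/ and /o/, so it spirantizes to the fricative [s]. → [hofavoosoaf].
/futookiswo/: /t/ is a stop between vowels /u/ and /o/, so it spirantizes to the fricative [s]. /k/ is a stop between vowels /o/ and /i/, so it spirantizes to the fricative [x]. → [fusooxiswo].
/taxipekuneborxauk/: /p/ is a stop between vowels /i/ and /e/, so it spirantizes to the fricative [f]. /k/ is a stop between vowels /e/ and /u/, so it spirantizes to the fricative [x]. /b/ is a stop between vowels /e/ and /o/, so it spirantizes to the fricative [v]. → [taxifexunevorxauk].

hofavoosoaf, fusooxiswo, taxifexunevorxauk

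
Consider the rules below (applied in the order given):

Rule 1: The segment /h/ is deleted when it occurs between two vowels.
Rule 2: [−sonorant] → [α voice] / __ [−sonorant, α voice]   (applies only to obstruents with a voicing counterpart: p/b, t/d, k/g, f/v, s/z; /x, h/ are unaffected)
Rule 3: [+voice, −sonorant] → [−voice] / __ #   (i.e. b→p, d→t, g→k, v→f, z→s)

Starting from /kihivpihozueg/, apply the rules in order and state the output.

Rule 1 (intervocalic h-deletion): /h/ occurs between vowels /i/ and /i/, so it deletes. /h/ occurs between vowels /i/ and /o/, so it deletes. /kihivpihozueg/ → kiivpiozueg.
Rule 2 (regressive voicing assimilation): /v/ precedes the voiceless obstruent /p/, so it devoices to [f] by assimilation. /kiivpiozueg/ → kiifpiozueg.
Rule 3 (final devoicing): /g/ is a voiced obstruent in word-final position, so it devoices to [k]. /kiifpiozueg/ → kiifpiozuek.

kiifpiozuek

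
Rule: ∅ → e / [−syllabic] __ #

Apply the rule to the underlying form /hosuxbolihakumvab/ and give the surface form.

the form ends in the consonant /b/, so [e] is inserted word-finally.
Surface form: [hosuxbolihakumvabe].

hosuxbolihakumvabe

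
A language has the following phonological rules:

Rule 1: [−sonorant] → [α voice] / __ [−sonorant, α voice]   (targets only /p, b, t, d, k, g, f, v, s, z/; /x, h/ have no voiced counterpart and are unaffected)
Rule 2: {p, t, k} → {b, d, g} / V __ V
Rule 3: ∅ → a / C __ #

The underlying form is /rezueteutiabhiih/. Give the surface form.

Rule 1 (regressive voicing assimilation): /b/ precedes the voiceless obstruent /h/, so it devoices to [p] by assimilation. /rezueteutiabhiih/ → rezueteutiaphiih.
Rule 2 (intervocalic voicing): /t/ is a voiceless stop between vowels /e/ and /e/, so it voices to [d]. /t/ is a voiceless stop between vowels /u/ and /i/, so it voices to [d]. /rezueteutiaphiih/ → rezuedeudiaphiih.
Rule 3 (final a-epenthesis): the form ends in the consonant /h/, so [a] is inserted word-finally. /rezuedeudiaphiih/ → rezuedeudiaphiiha.

rezuedeudiaphiiha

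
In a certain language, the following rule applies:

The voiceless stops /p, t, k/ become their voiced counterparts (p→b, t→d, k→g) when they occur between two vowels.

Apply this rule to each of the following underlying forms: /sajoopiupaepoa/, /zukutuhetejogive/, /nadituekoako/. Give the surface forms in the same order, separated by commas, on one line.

sajoobiubaeboa, zuguduhedejogive, nadiduegoago

/sajoopiupaepoa/: /p/ is a voiceless stop between vowels /o/ and /i/, so it voices to [b]. /p/ is a voiceless stop between vowels /u/ and /a/, so it voices to [b]. /p/ is a voiceless stop between vowels /e/ and /o/, so it voices to [b]. → [sajoobiubaeboa].
/zukutuhetejogive/: /k/ is a voiceless stop between vowels /u/ and /u/, so it voices to [g]. /t/ is a voiceless stop between vowels /u/ and /u/, so it voices to [d]. /t/ is a voiceless stop between vowels /e/ and /e/, so it voices to [d]. → [zuguduhedejogive].
/nadituekoako/: /t/ is a voiceless stop between vowels /i/ and /u/, so it voices to [d]. /k/ is a voiceless stop between vowels /e/ and /o/, so it voices to [g]. /k/ is a voiceless stop between vowels /a/ and /o/, so it voices to [g]. → [nadiduegoago].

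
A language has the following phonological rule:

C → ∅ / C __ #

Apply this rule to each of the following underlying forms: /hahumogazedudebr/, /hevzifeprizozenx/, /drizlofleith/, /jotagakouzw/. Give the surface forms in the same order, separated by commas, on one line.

hahumogazedudeb, hevzifeprizozen, drizlofleit, jotagakouz

/hahumogazedudebr/: /r/ is the second consonant of a word-final cluster /br/, so it deletes. → [hahumogazedudeb].
/hevzifeprizozenx/: /x/ is the second consonant of a word-final cluster /nx/, so it deletes. → [hevzifeprizozen].
/drizlofleith/: /h/ is the second consonant of a word-final cluster /th/, so it deletes. → [drizlofleit].
/jotagakouzw/: /w/ is the second consonant of a word-final cluster /zw/, so it deletes. → [jotagakouz].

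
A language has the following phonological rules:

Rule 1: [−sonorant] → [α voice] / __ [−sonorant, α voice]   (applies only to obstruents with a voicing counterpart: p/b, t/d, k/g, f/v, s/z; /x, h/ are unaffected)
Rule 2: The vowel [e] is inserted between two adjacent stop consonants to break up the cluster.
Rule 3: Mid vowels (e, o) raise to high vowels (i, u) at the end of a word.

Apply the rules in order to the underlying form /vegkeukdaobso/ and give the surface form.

Rule 1 (regressive voicing assimilation): /g/ precedes the voiceless obstruent /k/, so it devoices to [k] by assimilation. /k/ precedes the voiced obstruent /d/, so it voices to [g] by assimilation. /b/ precedes the voiceless obstruent /s/, so it devoices to [p] by assimilation. /vegkeukdaobso/ → vekkeugdaopso.
Rule 2 (stop-cluster e-epenthesis): /k/ and /k/ form a stop–stop cluster, so [e] is inserted between them. /g/ and /d/ form a stop–stop cluster, so [e] is inserted between them. /vekkeugdaopso/ → vekekeugedaopso.
Rule 3 (final vowel raising): /o/ is a mid vowel in word-final position, so it raises to [u]. /vekekeugedaopso/ → vekekeugedaopsu.

vekekeugedaopsu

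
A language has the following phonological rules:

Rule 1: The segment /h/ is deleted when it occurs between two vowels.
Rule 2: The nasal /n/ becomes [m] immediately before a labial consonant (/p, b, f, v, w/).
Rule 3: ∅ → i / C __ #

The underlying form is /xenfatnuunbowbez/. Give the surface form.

Rule 1 (intervocalic h-deletion): no segment meets the environment; /xenfatnuunbowbez/ is unchanged.
Rule 2 (nasal place assimilation): /n/ precedes the labial consonant /f/, so it assimilates in place to [m]. /n/ precedes the labial consonant /b/, so it assimilates in place to [m]. /xenfatnuunbowbez/ → xemfatnuumbowbez.
Rule 3 (final i-epenthesis): the form ends in the consonant /z/, so [i] is inserted word-finally. /xemfatnuumbowbez/ → xemfatnuumbowbezi.

xemfatnuumbowbezi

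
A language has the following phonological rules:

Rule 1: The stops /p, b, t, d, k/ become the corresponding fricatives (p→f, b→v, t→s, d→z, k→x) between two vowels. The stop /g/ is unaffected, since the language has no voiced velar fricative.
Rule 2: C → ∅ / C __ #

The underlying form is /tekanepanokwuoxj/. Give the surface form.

texanefanokwuox

Rule 1 (intervocalic spirantization): /k/ is a stop between vowels /e/ and /a/, so it spirantizes to the fricative [x]. /p/ is a stop between vowels /e/ and /a/, so it spirantizes to the fricative [f]. /tekanepanokwuoxj/ → texanefanokwuoxj.
Rule 2 (final cluster simplification): /j/ is the second consonant of a word-final cluster /xj/, so it deletes. /texanefanokwuoxj/ → texanefanokwuox.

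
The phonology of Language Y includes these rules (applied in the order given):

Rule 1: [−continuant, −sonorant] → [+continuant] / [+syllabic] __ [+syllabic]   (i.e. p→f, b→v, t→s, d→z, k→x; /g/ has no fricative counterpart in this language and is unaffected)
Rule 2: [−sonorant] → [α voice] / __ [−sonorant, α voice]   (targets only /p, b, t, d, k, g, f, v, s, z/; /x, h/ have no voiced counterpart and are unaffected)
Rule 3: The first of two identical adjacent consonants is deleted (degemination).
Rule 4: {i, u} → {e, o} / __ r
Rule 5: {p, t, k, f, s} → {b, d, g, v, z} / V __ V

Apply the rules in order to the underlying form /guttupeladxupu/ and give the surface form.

Rule 1 (intervocalic spirantization): /p/ is a stop between vowels /u/ and /e/, so it spirantizes to the fricative [f]. /p/ is a stop between vowels /u/ and /u/, so it spirantizes to the fricative [f]. /guttupeladxupu/ → guttufeladxufu.
Rule 2 (regressive voicing assimilation): /d/ precedes the voiceless obstruent /x/, so it devoices to [t] by assimilation. /guttufeladxufu/ → guttufelatxufu.
Rule 3 (degemination): /tt/ is a geminate; the first /t/ deletes. /guttufelatxufu/ → gutufelatxufu.
Rule 4 (pre-rhotic lowering): no segment meets the environment; /gutufelatxufu/ is unchanged.
Rule 5 (intervocalic voicing): /t/ is a voiceless obstruent between vowels /u/ and /u/, so it voices to [d]. /f/ is a voiceless obstruent between vowels /u/ and /e/, so it voices to [v]. /f/ is a voiceless obstruent between vowels /u/ and /u/, so it voices to [v]. /gutufelatxufu/ → guduvelatxuvu.

guduvelatxuvu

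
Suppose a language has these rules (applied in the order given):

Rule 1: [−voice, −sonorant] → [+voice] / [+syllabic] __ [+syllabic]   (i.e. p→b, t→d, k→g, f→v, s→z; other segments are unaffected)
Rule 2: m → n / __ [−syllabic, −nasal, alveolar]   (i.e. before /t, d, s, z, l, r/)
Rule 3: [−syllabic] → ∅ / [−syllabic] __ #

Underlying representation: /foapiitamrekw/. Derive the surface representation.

Rule 1 (intervocalic voicing): /p/ is a voiceless obstruent between vowels /a/ and /i/, so it voices to [b]. /t/ is a voiceless obstruent between vowels /i/ and /a/, so it voices to [d]. /foapiitamrekw/ → foabiidamrekw.
Rule 2 (nasal place assimilation): /m/ precedes the alveolar consonant /r/, so it assimilates in place to [n]. /foabiidamrekw/ → foabiidanrekw.
Rule 3 (final cluster simplification): /w/ is the second consonant of a word-final cluster /kw/, so it deletes. /foabiidanrekw/ → foabiidanrek.

foabiidanrek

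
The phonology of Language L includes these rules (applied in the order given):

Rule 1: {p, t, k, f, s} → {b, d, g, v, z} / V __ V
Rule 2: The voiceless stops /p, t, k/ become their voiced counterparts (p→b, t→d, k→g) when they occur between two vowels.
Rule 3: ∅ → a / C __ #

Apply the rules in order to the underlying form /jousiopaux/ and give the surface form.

jouziobauxa

Rule 1 (intervocalic voicing): /s/ is a voiceless obstruent between vowels /u/ and /i/, so it voices to [z]. /p/ is a voiceless obstruent between vowels /o/ and /a/, so it voices to [b]. /jousiopaux/ → jouziobaux.
Rule 2 (intervocalic voicing): no segment meets the environment; /jouziobaux/ is unchanged.
Rule 3 (final a-epenthesis): the form ends in the consonant /x/, so [a] is inserted word-finally. /jouziobaux/ → jouziobauxa.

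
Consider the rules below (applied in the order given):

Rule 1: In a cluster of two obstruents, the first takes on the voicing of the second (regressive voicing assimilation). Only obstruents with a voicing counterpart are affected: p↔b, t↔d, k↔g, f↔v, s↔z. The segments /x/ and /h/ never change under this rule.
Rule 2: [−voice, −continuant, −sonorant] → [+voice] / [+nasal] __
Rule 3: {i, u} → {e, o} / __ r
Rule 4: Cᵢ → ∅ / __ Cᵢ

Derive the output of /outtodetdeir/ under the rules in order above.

Rule 1 (regressive voicing assimilation): /t/ precedes the voiced obstruent /d/, so it voices to [d] by assimilation. /outtodetdeir/ → outtodeddeir.
Rule 2 (post-nasal voicing): no segment meets the environment; /outtodeddeir/ is unchanged.
Rule 3 (pre-rhotic lowering): /i/ is a high vowel immediately before /r/, so it lowers to [e]. /outtodeddeir/ → outtodeddeer.
Rule 4 (degemination): /tt/ is a geminate; the first /t/ deletes. /dd/ is a geminate; the first /d/ deletes. /outtodeddeer/ → outodedeer.

outodedeer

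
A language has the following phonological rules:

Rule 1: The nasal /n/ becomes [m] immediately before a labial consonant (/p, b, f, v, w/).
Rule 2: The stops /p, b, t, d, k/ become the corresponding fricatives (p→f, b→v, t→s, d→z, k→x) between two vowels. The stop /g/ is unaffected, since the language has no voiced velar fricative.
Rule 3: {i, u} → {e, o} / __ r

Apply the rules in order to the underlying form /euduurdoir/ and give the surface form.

euzuordoer

Rule 1 (nasal place assimilation): no segment meets the environment; /euduurdoir/ is unchanged.
Rule 2 (intervocalic spirantization): /d/ is a stop between vowels /u/ and /u/, so it spirantizes to the fricative [z]. /euduurdoir/ → euzuurdoir.
Rule 3 (pre-rhotic lowering): /u/ is a high vowel immediately before /r/, so it lowers to [o]. /i/ is a high vowel immediately before /r/, so it lowers to [e]. /euzuurdoir/ → euzuordoer.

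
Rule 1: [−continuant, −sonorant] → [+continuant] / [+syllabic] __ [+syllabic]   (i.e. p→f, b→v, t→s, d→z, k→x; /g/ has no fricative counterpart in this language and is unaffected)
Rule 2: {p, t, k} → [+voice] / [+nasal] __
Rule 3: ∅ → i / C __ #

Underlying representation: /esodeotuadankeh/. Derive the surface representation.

Rule 1 (intervocalic spirantization): /d/ is a stop between vowels /o/ and /e/, so it spirantizes to the fricative [z]. /t/ is a stop between vowels /o/ and /u/, so it spirantizes to the fricative [s]. /d/ is a stop between vowels /a/ and /a/, so it spirantizes to the fricative [z]. /esodeotuadankeh/ → esozeosuazankeh.
Rule 2 (post-nasal voicing): /k/ is a voiceless stop immediately after the nasal /n/, so it voices to [g]. /esozeosuazankeh/ → esozeosuazangeh.
Rule 3 (final i-epenthesis): the form ends in the consonant /h/, so [i] is inserted word-finally. /esozeosuazangeh/ → esozeosuazangehi.

esozeosuazangehi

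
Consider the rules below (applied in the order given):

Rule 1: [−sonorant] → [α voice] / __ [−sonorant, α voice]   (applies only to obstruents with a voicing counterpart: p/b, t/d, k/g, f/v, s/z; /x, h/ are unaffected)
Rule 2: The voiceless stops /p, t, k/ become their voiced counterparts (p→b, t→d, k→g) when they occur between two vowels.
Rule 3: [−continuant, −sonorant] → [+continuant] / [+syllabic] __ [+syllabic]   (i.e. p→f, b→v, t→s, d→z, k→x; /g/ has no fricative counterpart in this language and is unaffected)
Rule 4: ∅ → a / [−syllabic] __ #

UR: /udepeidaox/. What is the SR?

Rule 1 (regressive voicing assimilation): no segment meets the environment; /udepeidaox/ is unchanged.
Rule 2 (intervocalic voicing): /p/ is a voiceless stop between vowels /e/ and /e/, so it voices to [b]. /udepeidaox/ → udebeidaox.
Rule 3 (intervocalic spirantization): /d/ is a stop between vowels /u/ and /e/, so it spirantizes to the fricative [z]. /b/ is a stop between vowels /e/ and /e/, so it spirantizes to the fricative [v]. /d/ is a stop between vowels /i/ and /a/, so it spirantizes to the fricative [z]. /udebeidaox/ → uzeveizaox.
Rule 4 (final a-epenthesis): the form ends in the consonant /x/, so [a] is inserted word-finally. /uzeveizaox/ → uzeveizaoxa.

uzeveizaoxa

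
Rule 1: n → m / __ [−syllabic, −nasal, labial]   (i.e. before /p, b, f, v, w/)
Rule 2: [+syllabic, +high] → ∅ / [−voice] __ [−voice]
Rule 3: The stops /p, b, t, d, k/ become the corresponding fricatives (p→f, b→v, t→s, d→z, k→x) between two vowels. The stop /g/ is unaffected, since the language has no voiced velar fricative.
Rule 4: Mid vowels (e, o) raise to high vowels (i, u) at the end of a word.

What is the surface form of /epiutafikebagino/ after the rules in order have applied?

efiusafkevaginu

Rule 1 (nasal place assimilation): no segment meets the environment; /epiutafikebagino/ is unchanged.
Rule 2 (high vowel syncope): /i/ is a high vowel flanked by voiceless consonants /f/ and /k/, so it deletes. /epiutafikebagino/ → epiutafkebagino.
Rule 3 (intervocalic spirantization): /p/ is a stop between vowels /e/ and /i/, so it spirantizes to the fricative [f]. /t/ is a stop between vowels /u/ and /a/, so it spirantizes to the fricative [s]. /b/ is a stop between vowels /e/ and /a/, so it spirantizes to the fricative [v]. /epiutafkebagino/ → efiusafkevagino.
Rule 4 (final vowel raising): /o/ is a mid vowel in word-final position, so it raises to [u]. /efiusafkevagino/ → efiusafkevaginu.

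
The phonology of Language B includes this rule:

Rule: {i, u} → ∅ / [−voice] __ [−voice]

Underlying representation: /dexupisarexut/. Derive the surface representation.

/u/ is a high vowel flanked by voiceless consonants /x/ and /p/, so it deletes.
/i/ is a high vowel flanked by voiceless consonants /p/ and /s/, so it deletes.
/u/ is a high vowel flanked by voiceless consonants /x/ and /t/, so it deletes.
Surface form: [dexpsarext].

dexpsarext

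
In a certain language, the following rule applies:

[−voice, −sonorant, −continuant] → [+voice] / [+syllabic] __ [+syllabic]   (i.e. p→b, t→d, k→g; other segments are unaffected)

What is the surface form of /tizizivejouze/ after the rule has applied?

No segment of /tizizivejouze/ meets the structural description of the rule, so the form surfaces unchanged.

tizizivejouze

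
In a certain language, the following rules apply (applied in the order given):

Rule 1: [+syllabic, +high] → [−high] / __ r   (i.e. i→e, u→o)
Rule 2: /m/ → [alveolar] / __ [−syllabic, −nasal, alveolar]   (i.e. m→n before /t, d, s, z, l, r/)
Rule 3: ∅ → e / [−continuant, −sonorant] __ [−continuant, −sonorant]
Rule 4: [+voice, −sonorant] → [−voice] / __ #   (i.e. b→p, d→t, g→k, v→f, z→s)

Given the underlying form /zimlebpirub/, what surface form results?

Rule 1 (pre-rhotic lowering): /i/ is a high vowel immediately before /r/, so it lowers to [e]. /zimlebpirub/ → zimlebperub.
Rule 2 (nasal place assimilation): /m/ precedes the alveolar consonant /l/, so it assimilates in place to [n]. /zimlebperub/ → zinlebperub.
Rule 3 (stop-cluster e-epenthesis): /b/ and /p/ form a stop–stop cluster, so [e] is inserted between them. /zinlebperub/ → zinlebeperub.
Rule 4 (final devoicing): /b/ is a voiced obstruent in word-final position, so it devoices to [p]. /zinlebeperub/ → zinlebeperup.

zinlebeperup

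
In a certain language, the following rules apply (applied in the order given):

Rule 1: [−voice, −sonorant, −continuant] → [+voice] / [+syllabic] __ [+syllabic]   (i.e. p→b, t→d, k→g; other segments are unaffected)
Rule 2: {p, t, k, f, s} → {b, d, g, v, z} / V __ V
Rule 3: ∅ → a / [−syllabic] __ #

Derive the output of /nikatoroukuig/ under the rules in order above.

nigadorouguiga

Rule 1 (intervocalic voicing): /k/ is a voiceless stop between vowels /i/ and /a/, so it voices to [g]. /t/ is a voiceless stop between vowels /a/ and /o/, so it voices to [d]. /k/ is a voiceless stop between vowels /u/ and /u/, so it voices to [g]. /nikatoroukuig/ → nigadorouguig.
Rule 2 (intervocalic voicing): no segment meets the environment; /nigadorouguig/ is unchanged.
Rule 3 (final a-epenthesis): the form ends in the consonant /g/, so [a] is inserted word-finally. /nigadorouguig/ → nigadorouguiga.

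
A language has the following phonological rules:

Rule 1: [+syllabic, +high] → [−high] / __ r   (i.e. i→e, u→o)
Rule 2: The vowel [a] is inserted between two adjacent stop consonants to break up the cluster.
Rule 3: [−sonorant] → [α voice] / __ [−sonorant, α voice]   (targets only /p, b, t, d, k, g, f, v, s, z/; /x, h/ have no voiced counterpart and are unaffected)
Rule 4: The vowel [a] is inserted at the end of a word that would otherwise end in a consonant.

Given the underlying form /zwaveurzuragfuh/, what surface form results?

zwaveorzorakfuha

Rule 1 (pre-rhotic lowering): /u/ is a high vowel immediately before /r/, so it lowers to [o]. /u/ is a high vowel immediately before /r/, so it lowers to [o]. /zwaveurzuragfuh/ → zwaveorzoragfuh.
Rule 2 (stop-cluster a-epenthesis): no segment meets the environment; /zwaveorzoragfuh/ is unchanged.
Rule 3 (regressive voicing assimilation): /g/ precedes the voiceless obstruent /f/, so it devoices to [k] by assimilation. /zwaveorzoragfuh/ → zwaveorzorakfuh.
Rule 4 (final a-epenthesis): the form ends in the consonant /h/, so [a] is inserted word-finally. /zwaveorzorakfuh/ → zwaveorzorakfuha.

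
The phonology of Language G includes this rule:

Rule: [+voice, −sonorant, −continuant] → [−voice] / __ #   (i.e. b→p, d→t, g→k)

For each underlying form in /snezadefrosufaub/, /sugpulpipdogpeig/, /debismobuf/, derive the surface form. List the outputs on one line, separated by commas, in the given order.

snezadefrosufaup, sugpulpipdogpeik, debismobuf

/snezadefrosufaub/: /b/ is a voiced stop in word-final position, so it devoices to [p]. → [snezadefrosufaup].
/sugpulpipdogpeig/: /g/ is a voiced stop in word-final position, so it devoices to [k]. → [sugpulpipdogpeik].
/debismobuf/: the rule's environment is not met; surfaces unchanged as [debismobuf].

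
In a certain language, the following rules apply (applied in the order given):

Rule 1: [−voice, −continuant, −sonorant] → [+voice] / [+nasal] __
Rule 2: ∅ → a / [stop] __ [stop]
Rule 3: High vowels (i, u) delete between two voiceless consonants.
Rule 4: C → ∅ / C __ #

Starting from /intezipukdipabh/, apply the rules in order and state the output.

indezipkadipab

Rule 1 (post-nasal voicing): /t/ is a voiceless stop immediately after the nasal /n/, so it voices to [d]. /intezipukdipabh/ → indezipukdipabh.
Rule 2 (stop-cluster a-epenthesis): /k/ and /d/ form a stop–stop cluster, so [a] is inserted between them. /indezipukdipabh/ → indezipukadipabh.
Rule 3 (high vowel syncope): /u/ is a high vowel flanked by voiceless consonants /p/ and /k/, so it deletes. /indezipukadipabh/ → indezipkadipabh.
Rule 4 (final cluster simplification): /h/ is the second consonant of a word-final cluster /bh/, so it deletes. /indezipkadipabh/ → indezipkadipab.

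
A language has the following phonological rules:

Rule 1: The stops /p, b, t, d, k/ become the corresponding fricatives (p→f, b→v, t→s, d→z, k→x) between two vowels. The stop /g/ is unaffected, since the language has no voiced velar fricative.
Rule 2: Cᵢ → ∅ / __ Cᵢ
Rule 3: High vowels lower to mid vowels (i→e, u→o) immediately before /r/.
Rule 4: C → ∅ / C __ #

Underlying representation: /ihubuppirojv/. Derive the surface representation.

Rule 1 (intervocalic spirantization): /b/ is a stop between vowels /u/ and /u/, so it spirantizes to the fricative [v]. /ihubuppirojv/ → ihuvuppirojv.
Rule 2 (degemination): /pp/ is a geminate; the first /p/ deletes. /ihuvuppirojv/ → ihuvupirojv.
Rule 3 (pre-rhotic lowering): /i/ is a high vowel immediately before /r/, so it lowers to [e]. /ihuvupirojv/ → ihuvuperojv.
Rule 4 (final cluster simplification): /v/ is the second consonant of a word-final cluster /jv/, so it deletes. /ihuvuperojv/ → ihuvuperoj.

ihuvuperoj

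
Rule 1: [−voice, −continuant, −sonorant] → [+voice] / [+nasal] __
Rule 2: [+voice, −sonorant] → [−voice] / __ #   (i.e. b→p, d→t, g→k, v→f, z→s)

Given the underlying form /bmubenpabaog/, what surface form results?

bmubenbabaok

Rule 1 (post-nasal voicing): /p/ is a voiceless stop immediately after the nasal /n/, so it voices to [b]. /bmubenpabaog/ → bmubenbabaog.
Rule 2 (final devoicing): /g/ is a voiced obstruent in word-final position, so it devoices to [k]. /bmubenbabaog/ → bmubenbabaok.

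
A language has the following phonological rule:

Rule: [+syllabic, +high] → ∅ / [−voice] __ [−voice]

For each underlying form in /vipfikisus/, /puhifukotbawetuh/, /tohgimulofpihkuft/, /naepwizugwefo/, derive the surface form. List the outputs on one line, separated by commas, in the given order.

vipfkss, phfkotbaweth, tohgimulofphkft, naepwizugwefo

/vipfikisus/: /i/ is a high vowel flanked by voiceless consonants /f/ and /k/, so it deletes. /i/ is a high vowel flanked by voiceless consonants /k/ and /s/, so it deletes. /u/ is a high vowel flanked by voiceless consonants /s/ and /s/, so it deletes. → [vipfkss].
/puhifukotbawetuh/: /u/ is a high vowel flanked by voiceless consonants /p/ and /h/, so it deletes. /i/ is a high vowel flanked by voiceless consonants /h/ and /f/, so it deletes. /u/ is a high vowel flanked by voiceless consonants /f/ and /k/, so it deletes. /u/ is a high vowel flanked by voiceless consonants /t/ and /h/, so it deletes. → [phfkotbaweth].
/tohgimulofpihkuft/: /i/ is a high vowel flanked by voiceless consonants /p/ and /h/, so it deletes. /u/ is a high vowel flanked by voiceless consonants /k/ and /f/, so it deletes. → [tohgimulofphkft].
/naepwizugwefo/: the rule's environment is not met; surfaces unchanged as [naepwizugwefo].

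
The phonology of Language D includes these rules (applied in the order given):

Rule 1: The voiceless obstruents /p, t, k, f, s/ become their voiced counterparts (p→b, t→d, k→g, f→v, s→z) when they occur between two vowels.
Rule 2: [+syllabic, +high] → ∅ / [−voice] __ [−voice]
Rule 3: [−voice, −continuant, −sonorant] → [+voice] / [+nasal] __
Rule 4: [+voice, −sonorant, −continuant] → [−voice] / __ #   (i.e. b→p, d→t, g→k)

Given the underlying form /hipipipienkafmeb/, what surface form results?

Rule 1 (intervocalic voicing): /p/ is a voiceless obstruent between vowels /i/ and /i/, so it voices to [b]. /p/ is a voiceless obstruent between vowels /i/ and /i/, so it voices to [b]. /p/ is a voiceless obstruent between vowels /i/ and /i/, so it voices to [b]. /hipipipienkafmeb/ → hibibibienkafmeb.
Rule 2 (high vowel syncope): no segment meets the environment; /hibibibienkafmeb/ is unchanged.
Rule 3 (post-nasal voicing): /k/ is a voiceless stop immediately after the nasal /n/, so it voices to [g]. /hibibibienkafmeb/ → hibibibiengafmeb.
Rule 4 (final devoicing): /b/ is a voiced stop in word-final position, so it devoices to [p]. /hibibibiengafmeb/ → hibibibiengafmep.

hibibibiengafmep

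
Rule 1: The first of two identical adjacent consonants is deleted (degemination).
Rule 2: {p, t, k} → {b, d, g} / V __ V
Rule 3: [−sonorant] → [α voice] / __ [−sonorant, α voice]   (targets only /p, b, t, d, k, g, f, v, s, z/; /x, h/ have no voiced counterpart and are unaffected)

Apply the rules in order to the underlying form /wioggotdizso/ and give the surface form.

wiogoddisso

Rule 1 (degemination): /gg/ is a geminate; the first /g/ deletes. /wioggotdizso/ → wiogotdizso.
Rule 2 (intervocalic voicing): no segment meets the environment; /wiogotdizso/ is unchanged.
Rule 3 (regressive voicing assimilation): /t/ precedes the voiced obstruent /d/, so it voices to [d] by assimilation. /z/ precedes the voiceless obstruent /s/, so it devoices to [s] by assimilation. /wiogotdizso/ → wiogoddisso.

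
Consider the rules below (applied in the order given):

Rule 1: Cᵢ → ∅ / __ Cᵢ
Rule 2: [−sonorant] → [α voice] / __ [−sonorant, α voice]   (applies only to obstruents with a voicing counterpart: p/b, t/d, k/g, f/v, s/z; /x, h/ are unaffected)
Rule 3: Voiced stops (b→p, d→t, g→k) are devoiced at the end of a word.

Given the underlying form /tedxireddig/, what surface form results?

tetxiredik

Rule 1 (degemination): /dd/ is a geminate; the first /d/ deletes. /tedxireddig/ → tedxiredig.
Rule 2 (regressive voicing assimilation): /d/ precedes the voiceless obstruent /x/, so it devoices to [t] by assimilation. /tedxiredig/ → tetxiredig.
Rule 3 (final devoicing): /g/ is a voiced stop in word-final position, so it devoices to [k]. /tetxiredig/ → tetxiredik.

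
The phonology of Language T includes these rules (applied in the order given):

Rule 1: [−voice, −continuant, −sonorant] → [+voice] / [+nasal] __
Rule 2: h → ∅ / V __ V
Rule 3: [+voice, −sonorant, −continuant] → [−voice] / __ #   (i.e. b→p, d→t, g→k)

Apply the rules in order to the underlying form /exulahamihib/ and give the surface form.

exulaamiip

Rule 1 (post-nasal voicing): no segment meets the environment; /exulahamihib/ is unchanged.
Rule 2 (intervocalic h-deletion): /h/ occurs between vowels /a/ and /a/, so it deletes. /h/ occurs between vowels /i/ and /i/, so it deletes. /exulahamihib/ → exulaamiib.
Rule 3 (final devoicing): /b/ is a voiced stop in word-final position, so it devoices to [p]. /exulaamiib/ → exulaamiip.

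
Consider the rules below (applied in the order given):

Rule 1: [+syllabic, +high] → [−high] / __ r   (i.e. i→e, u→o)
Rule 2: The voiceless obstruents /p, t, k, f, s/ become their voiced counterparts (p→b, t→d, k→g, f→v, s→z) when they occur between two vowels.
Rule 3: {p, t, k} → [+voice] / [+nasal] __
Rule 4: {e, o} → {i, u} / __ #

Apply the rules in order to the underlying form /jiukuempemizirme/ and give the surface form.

Rule 1 (pre-rhotic lowering): /i/ is a high vowel immediately before /r/, so it lowers to [e]. /jiukuempemizirme/ → jiukuempemizerme.
Rule 2 (intervocalic voicing): /k/ is a voiceless obstruent between vowels /u/ and /u/, so it voices to [g]. /jiukuempemizerme/ → jiuguempemizerme.
Rule 3 (post-nasal voicing): /p/ is a voiceless stop immediately after the nasal /m/, so it voices to [b]. /jiuguempemizerme/ → jiuguembemizerme.
Rule 4 (final vowel raising): /e/ is a mid vowel in word-final position, so it raises to [i]. /jiuguembemizerme/ → jiuguembemizermi.

jiuguembemizermi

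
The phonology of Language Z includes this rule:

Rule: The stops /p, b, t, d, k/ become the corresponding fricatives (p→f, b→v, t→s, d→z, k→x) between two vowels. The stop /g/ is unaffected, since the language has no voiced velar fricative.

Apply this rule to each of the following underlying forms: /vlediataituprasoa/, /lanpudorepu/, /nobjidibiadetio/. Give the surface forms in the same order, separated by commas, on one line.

vleziasaisuprasoa, lanpuzorefu, nobjiziviazesio

/vlediataituprasoa/: /d/ is a stop between vowels /e/ and /i/, so it spirantizes to the fricative [z]. /t/ is a stop between vowels /a/ and /a/, so it spirantizes to the fricative [s]. /t/ is a stop between vowels /i/ and /u/, so it spirantizes to the fricative [s]. → [vleziasaisuprasoa].
/lanpudorepu/: /d/ is a stop between vowels /u/ and /o/, so it spirantizes to the fricative [z]. /p/ is a stop between vowels /e/ and /u/, so it spirantizes to the fricative [f]. → [lanpuzorefu].
/nobjidibiadetio/: /d/ is a stop between vowels /i/ and /i/, so it spirantizes to the fricative [z]. /b/ is a stop between vowels /i/ and /i/, so it spirantizes to the fricative [v]. /d/ is a stop between vowels /a/ and /e/, so it spirantizes to the fricative [z]. /t/ is a stop between vowels /e/ and /i/, so it spirantizes to the fricative [s]. → [nobjiziviazesio].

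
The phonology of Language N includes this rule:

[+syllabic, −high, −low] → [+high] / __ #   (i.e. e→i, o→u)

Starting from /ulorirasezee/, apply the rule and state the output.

ulorirasezei

Scanning /ulorirasezee/: /o/ at position 3 is not in the conditioning environment; /e/ at position 9 is not in the conditioning environment; /e/ at position 11 is not in the conditioning environment; /e/ is a mid vowel in word-final position, so it raises to [i].
Result: [ulorirasezei].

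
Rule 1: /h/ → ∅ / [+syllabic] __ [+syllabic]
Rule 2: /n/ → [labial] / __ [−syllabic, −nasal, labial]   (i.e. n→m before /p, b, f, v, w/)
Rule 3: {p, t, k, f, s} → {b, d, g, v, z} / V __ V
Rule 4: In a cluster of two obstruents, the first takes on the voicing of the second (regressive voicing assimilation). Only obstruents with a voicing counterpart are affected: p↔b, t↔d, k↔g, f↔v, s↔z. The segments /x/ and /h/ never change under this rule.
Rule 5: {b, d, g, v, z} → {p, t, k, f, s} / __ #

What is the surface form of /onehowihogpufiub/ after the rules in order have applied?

oneowiokpuviup

Rule 1 (intervocalic h-deletion): /h/ occurs between vowels /e/ and /o/, so it deletes. /h/ occurs between vowels /i/ and /o/, so it deletes. /onehowihogpufiub/ → oneowiogpufiub.
Rule 2 (nasal place assimilation): no segment meets the environment; /oneowiogpufiub/ is unchanged.
Rule 3 (intervocalic voicing): /f/ is a voiceless obstruent between vowels /u/ and /i/, so it voices to [v]. /oneowiogpufiub/ → oneowiogpuviub.
Rule 4 (regressive voicing assimilation): /g/ precedes the voiceless obstruent /p/, so it devoices to [k] by assimilation. /oneowiogpuviub/ → oneowiokpuviub.
Rule 5 (final devoicing): /b/ is a voiced obstruent in word-final position, so it devoices to [p]. /oneowiokpuviub/ → oneowiokpuviup.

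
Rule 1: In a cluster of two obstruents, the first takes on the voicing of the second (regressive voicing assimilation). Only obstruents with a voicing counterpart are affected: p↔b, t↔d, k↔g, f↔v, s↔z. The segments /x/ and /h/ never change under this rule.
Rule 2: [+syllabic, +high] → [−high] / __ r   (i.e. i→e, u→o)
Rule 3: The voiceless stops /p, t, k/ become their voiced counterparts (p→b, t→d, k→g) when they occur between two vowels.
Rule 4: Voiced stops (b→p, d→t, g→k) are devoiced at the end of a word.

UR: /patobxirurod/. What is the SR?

Rule 1 (regressive voicing assimilation): /b/ precedes the voiceless obstruent /x/, so it devoices to [p] by assimilation. /patobxirurod/ → patopxirurod.
Rule 2 (pre-rhotic lowering): /i/ is a high vowel immediately before /r/, so it lowers to [e]. /u/ is a high vowel immediately before /r/, so it lowers to [o]. /patopxirurod/ → patopxerorod.
Rule 3 (intervocalic voicing): /t/ is a voiceless stop between vowels /a/ and /o/, so it voices to [d]. /patopxerorod/ → padopxerorod.
Rule 4 (final devoicing): /d/ is a voiced stop in word-final position, so it devoices to [t]. /padopxerorod/ → padopxerorot.

padopxerorot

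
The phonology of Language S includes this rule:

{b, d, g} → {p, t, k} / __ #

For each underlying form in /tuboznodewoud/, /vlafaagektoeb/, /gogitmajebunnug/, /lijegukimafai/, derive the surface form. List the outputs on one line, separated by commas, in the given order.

/tuboznodewoud/: /d/ is a voiced stop in word-final position, so it devoices to [t]. → [tuboznodewout].
/vlafaagektoeb/: /b/ is a voiced stop in word-final position, so it devoices to [p]. → [vlafaagektoep].
/gogitmajebunnug/: /g/ is a voiced stop in word-final position, so it devoices to [k]. → [gogitmajebunnuk].
/lijegukimafai/: the rule's environment is not met; surfaces unchanged as [lijegukimafai].

tuboznodewout, vlafaagektoep, gogitmajebunnuk, lijegukimafai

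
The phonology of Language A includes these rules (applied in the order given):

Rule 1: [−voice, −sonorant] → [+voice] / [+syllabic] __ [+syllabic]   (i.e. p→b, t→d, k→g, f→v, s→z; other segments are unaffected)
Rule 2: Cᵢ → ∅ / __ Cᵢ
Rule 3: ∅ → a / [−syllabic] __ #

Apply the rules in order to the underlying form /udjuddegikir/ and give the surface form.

Rule 1 (intervocalic voicing): /k/ is a voiceless obstruent between vowels /i/ and /i/, so it voices to [g]. /udjuddegikir/ → udjuddegigir.
Rule 2 (degemination): /dd/ is a geminate; the first /d/ deletes. /udjuddegigir/ → udjudegigir.
Rule 3 (final a-epenthesis): the form ends in the consonant /r/, so [a] is inserted word-finally. /udjudegigir/ → udjudegigira.

udjudegigira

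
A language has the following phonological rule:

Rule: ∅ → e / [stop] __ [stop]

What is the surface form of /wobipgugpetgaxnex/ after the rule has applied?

wobipegugepetegaxnex

/p/ and /g/ form a stop–stop cluster, so [e] is inserted between them.
/g/ and /p/ form a stop–stop cluster, so [e] is inserted between them.
/t/ and /g/ form a stop–stop cluster, so [e] is inserted between them.
Surface form: [wobipegugepetegaxnex].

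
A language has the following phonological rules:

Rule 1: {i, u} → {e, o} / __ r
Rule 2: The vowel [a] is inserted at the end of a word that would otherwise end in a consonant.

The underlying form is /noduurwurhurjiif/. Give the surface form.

Rule 1 (pre-rhotic lowering): /u/ is a high vowel immediately before /r/, so it lowers to [o]. /u/ is a high vowel immediately before /r/, so it lowers to [o]. /u/ is a high vowel immediately before /r/, so it lowers to [o]. /noduurwurhurjiif/ → noduorworhorjiif.
Rule 2 (final a-epenthesis): the form ends in the consonant /f/, so [a] is inserted word-finally. /noduorworhorjiif/ → noduorworhorjiifa.

noduorworhorjiifa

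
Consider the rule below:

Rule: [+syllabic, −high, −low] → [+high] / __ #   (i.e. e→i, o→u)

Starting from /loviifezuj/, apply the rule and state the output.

loviifezuj

No segment of /loviifezuj/ meets the structural description of the rule, so the form surfaces unchanged.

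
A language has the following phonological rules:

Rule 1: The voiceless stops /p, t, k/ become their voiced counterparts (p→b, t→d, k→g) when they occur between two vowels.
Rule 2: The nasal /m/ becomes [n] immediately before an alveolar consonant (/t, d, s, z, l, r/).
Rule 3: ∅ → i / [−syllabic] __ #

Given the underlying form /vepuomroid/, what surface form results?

Rule 1 (intervocalic voicing): /p/ is a voiceless stop between vowels /e/ and /u/, so it voices to [b]. /vepuomroid/ → vebuomroid.
Rule 2 (nasal place assimilation): /m/ precedes the alveolar consonant /r/, so it assimilates in place to [n]. /vebuomroid/ → vebuonroid.
Rule 3 (final i-epenthesis): the form ends in the consonant /d/, so [i] is inserted word-finally. /vebuonroid/ → vebuonroidi.

vebuonroidi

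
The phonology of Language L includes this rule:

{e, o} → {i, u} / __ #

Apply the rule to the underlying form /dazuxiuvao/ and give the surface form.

dazuxiuvau

/o/ is a mid vowel in word-final position, so it raises to [u].
Surface form: [dazuxiuvau].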